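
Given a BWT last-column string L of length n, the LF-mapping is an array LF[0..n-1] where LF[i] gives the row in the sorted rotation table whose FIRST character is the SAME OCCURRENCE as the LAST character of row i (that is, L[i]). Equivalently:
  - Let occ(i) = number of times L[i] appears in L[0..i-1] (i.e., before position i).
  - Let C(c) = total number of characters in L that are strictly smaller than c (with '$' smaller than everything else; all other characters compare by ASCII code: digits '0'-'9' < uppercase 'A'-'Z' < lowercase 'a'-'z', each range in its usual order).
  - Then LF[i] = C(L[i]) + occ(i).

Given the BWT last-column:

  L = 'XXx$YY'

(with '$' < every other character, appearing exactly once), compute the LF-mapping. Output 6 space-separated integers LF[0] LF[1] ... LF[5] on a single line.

Answer: 1 2 5 0 3 4

Derivation:
Char counts: '$':1, 'X':2, 'Y':2, 'x':1
C (first-col start): C('$')=0, C('X')=1, C('Y')=3, C('x')=5
L[0]='X': occ=0, LF[0]=C('X')+0=1+0=1
L[1]='X': occ=1, LF[1]=C('X')+1=1+1=2
L[2]='x': occ=0, LF[2]=C('x')+0=5+0=5
L[3]='$': occ=0, LF[3]=C('$')+0=0+0=0
L[4]='Y': occ=0, LF[4]=C('Y')+0=3+0=3
L[5]='Y': occ=1, LF[5]=C('Y')+1=3+1=4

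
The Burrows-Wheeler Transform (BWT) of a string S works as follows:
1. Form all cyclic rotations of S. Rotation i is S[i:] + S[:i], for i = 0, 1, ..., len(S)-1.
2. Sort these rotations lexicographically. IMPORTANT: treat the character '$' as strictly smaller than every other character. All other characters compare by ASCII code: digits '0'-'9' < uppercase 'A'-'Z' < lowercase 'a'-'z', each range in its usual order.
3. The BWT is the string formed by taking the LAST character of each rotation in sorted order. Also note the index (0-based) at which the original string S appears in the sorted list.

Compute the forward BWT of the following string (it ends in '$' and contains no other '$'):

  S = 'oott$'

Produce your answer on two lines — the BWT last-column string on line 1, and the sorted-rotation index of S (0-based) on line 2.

Answer: t$oto
1

Derivation:
All 5 rotations (rotation i = S[i:]+S[:i]):
  rot[0] = oott$
  rot[1] = ott$o
  rot[2] = tt$oo
  rot[3] = t$oot
  rot[4] = $oott
Sorted (with $ < everything):
  sorted[0] = $oott  (last char: 't')
  sorted[1] = oott$  (last char: '$')
  sorted[2] = ott$o  (last char: 'o')
  sorted[3] = t$oot  (last char: 't')
  sorted[4] = tt$oo  (last char: 'o')
Last column: t$oto
Original string S is at sorted index 1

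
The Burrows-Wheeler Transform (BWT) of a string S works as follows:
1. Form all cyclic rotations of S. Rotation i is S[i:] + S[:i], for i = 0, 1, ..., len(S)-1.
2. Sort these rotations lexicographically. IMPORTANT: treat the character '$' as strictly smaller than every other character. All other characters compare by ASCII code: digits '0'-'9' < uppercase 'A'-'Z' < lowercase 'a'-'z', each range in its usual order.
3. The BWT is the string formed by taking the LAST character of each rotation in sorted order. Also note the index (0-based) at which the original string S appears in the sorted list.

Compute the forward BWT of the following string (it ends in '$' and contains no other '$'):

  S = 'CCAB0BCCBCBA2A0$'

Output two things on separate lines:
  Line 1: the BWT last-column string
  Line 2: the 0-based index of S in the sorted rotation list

All 16 rotations (rotation i = S[i:]+S[:i]):
  rot[0] = CCAB0BCCBCBA2A0$
  rot[1] = CAB0BCCBCBA2A0$C
  rot[2] = AB0BCCBCBA2A0$CC
  rot[3] = B0BCCBCBA2A0$CCA
  rot[4] = 0BCCBCBA2A0$CCAB
  rot[5] = BCCBCBA2A0$CCAB0
  rot[6] = CCBCBA2A0$CCAB0B
  rot[7] = CBCBA2A0$CCAB0BC
  rot[8] = BCBA2A0$CCAB0BCC
  rot[9] = CBA2A0$CCAB0BCCB
  rot[10] = BA2A0$CCAB0BCCBC
  rot[11] = A2A0$CCAB0BCCBCB
  rot[12] = 2A0$CCAB0BCCBCBA
  rot[13] = A0$CCAB0BCCBCBA2
  rot[14] = 0$CCAB0BCCBCBA2A
  rot[15] = $CCAB0BCCBCBA2A0
Sorted (with $ < everything):
  sorted[0] = $CCAB0BCCBCBA2A0  (last char: '0')
  sorted[1] = 0$CCAB0BCCBCBA2A  (last char: 'A')
  sorted[2] = 0BCCBCBA2A0$CCAB  (last char: 'B')
  sorted[3] = 2A0$CCAB0BCCBCBA  (last char: 'A')
  sorted[4] = A0$CCAB0BCCBCBA2  (last char: '2')
  sorted[5] = A2A0$CCAB0BCCBCB  (last char: 'B')
  sorted[6] = AB0BCCBCBA2A0$CC  (last char: 'C')
  sorted[7] = B0BCCBCBA2A0$CCA  (last char: 'A')
  sorted[8] = BA2A0$CCAB0BCCBC  (last char: 'C')
  sorted[9] = BCBA2A0$CCAB0BCC  (last char: 'C')
  sorted[10] = BCCBCBA2A0$CCAB0  (last char: '0')
  sorted[11] = CAB0BCCBCBA2A0$C  (last char: 'C')
  sorted[12] = CBA2A0$CCAB0BCCB  (last char: 'B')
  sorted[13] = CBCBA2A0$CCAB0BC  (last char: 'C')
  sorted[14] = CCAB0BCCBCBA2A0$  (last char: '$')
  sorted[15] = CCBCBA2A0$CCAB0B  (last char: 'B')
Last column: 0ABA2BCACC0CBC$B
Original string S is at sorted index 14

Answer: 0ABA2BCACC0CBC$B
14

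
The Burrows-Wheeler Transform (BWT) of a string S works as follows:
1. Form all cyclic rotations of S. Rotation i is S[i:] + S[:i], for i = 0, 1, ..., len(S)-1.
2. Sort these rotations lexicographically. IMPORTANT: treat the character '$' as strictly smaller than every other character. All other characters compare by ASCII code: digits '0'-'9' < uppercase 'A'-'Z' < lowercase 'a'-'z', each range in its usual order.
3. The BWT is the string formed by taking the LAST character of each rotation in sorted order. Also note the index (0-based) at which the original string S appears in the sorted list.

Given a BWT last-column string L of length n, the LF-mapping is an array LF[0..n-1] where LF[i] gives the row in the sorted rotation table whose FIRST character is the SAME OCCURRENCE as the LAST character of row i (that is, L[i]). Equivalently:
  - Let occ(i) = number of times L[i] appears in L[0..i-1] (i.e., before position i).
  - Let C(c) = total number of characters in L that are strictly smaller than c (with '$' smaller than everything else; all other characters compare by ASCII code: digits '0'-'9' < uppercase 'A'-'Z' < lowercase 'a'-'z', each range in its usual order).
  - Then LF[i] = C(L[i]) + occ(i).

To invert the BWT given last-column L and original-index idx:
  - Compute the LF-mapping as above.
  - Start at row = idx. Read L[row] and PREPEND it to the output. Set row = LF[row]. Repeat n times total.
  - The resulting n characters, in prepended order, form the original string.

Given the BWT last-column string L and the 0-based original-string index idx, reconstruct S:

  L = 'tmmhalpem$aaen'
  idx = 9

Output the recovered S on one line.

LF mapping: 13 8 9 6 1 7 12 4 10 0 2 3 5 11
Walk LF starting at row 9, prepending L[row]:
  step 1: row=9, L[9]='$', prepend. Next row=LF[9]=0
  step 2: row=0, L[0]='t', prepend. Next row=LF[0]=13
  step 3: row=13, L[13]='n', prepend. Next row=LF[13]=11
  step 4: row=11, L[11]='a', prepend. Next row=LF[11]=3
  step 5: row=3, L[3]='h', prepend. Next row=LF[3]=6
  step 6: row=6, L[6]='p', prepend. Next row=LF[6]=12
  step 7: row=12, L[12]='e', prepend. Next row=LF[12]=5
  step 8: row=5, L[5]='l', prepend. Next row=LF[5]=7
  step 9: row=7, L[7]='e', prepend. Next row=LF[7]=4
  step 10: row=4, L[4]='a', prepend. Next row=LF[4]=1
  step 11: row=1, L[1]='m', prepend. Next row=LF[1]=8
  step 12: row=8, L[8]='m', prepend. Next row=LF[8]=10
  step 13: row=10, L[10]='a', prepend. Next row=LF[10]=2
  step 14: row=2, L[2]='m', prepend. Next row=LF[2]=9
Reversed output: mammaelephant$

Answer: mammaelephant$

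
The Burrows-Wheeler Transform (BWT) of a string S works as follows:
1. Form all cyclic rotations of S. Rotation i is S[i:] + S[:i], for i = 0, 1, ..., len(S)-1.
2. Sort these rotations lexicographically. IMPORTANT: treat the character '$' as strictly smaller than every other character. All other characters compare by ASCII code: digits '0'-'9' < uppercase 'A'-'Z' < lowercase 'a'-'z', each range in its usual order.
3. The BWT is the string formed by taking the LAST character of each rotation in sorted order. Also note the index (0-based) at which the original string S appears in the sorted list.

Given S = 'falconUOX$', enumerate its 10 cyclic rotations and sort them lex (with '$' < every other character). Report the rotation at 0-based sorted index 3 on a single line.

Answer: X$falconUO

Derivation:
All 10 rotations (rotation i = S[i:]+S[:i]):
  rot[0] = falconUOX$
  rot[1] = alconUOX$f
  rot[2] = lconUOX$fa
  rot[3] = conUOX$fal
  rot[4] = onUOX$falc
  rot[5] = nUOX$falco
  rot[6] = UOX$falcon
  rot[7] = OX$falconU
  rot[8] = X$falconUO
  rot[9] = $falconUOX
Sorted (with $ < everything):
  sorted[0] = $falconUOX
  sorted[1] = OX$falconU
  sorted[2] = UOX$falcon
  sorted[3] = X$falconUO
  sorted[4] = alconUOX$f
  sorted[5] = conUOX$fal
  sorted[6] = falconUOX$
  sorted[7] = lconUOX$fa
  sorted[8] = nUOX$falco
  sorted[9] = onUOX$falc
sorted[3] = X$falconUO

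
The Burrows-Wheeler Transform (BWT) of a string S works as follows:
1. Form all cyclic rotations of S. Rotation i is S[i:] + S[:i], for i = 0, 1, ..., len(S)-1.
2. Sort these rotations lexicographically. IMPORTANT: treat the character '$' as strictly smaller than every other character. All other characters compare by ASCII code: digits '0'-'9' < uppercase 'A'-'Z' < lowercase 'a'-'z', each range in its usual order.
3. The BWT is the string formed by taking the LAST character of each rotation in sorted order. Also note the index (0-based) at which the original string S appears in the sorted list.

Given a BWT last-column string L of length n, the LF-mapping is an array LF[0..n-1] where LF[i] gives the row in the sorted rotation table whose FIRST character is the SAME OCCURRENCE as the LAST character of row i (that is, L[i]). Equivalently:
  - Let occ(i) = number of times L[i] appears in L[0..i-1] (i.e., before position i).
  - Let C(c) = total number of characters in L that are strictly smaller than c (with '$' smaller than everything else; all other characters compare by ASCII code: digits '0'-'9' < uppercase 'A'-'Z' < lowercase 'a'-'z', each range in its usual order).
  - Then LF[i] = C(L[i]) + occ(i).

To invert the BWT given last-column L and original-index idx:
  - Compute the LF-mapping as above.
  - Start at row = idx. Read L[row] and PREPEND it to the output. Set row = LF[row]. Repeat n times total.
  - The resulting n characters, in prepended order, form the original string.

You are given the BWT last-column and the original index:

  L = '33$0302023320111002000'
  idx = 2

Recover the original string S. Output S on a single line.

LF mapping: 17 18 0 1 19 2 13 3 14 20 21 15 4 10 11 12 5 6 16 7 8 9
Walk LF starting at row 2, prepending L[row]:
  step 1: row=2, L[2]='$', prepend. Next row=LF[2]=0
  step 2: row=0, L[0]='3', prepend. Next row=LF[0]=17
  step 3: row=17, L[17]='0', prepend. Next row=LF[17]=6
  step 4: row=6, L[6]='2', prepend. Next row=LF[6]=13
  step 5: row=13, L[13]='1', prepend. Next row=LF[13]=10
  step 6: row=10, L[10]='3', prepend. Next row=LF[10]=21
  step 7: row=21, L[21]='0', prepend. Next row=LF[21]=9
  step 8: row=9, L[9]='3', prepend. Next row=LF[9]=20
  step 9: row=20, L[20]='0', prepend. Next row=LF[20]=8
  step 10: row=8, L[8]='2', prepend. Next row=LF[8]=14
  step 11: row=14, L[14]='1', prepend. Next row=LF[14]=11
  step 12: row=11, L[11]='2', prepend. Next row=LF[11]=15
  step 13: row=15, L[15]='1', prepend. Next row=LF[15]=12
  step 14: row=12, L[12]='0', prepend. Next row=LF[12]=4
  step 15: row=4, L[4]='3', prepend. Next row=LF[4]=19
  step 16: row=19, L[19]='0', prepend. Next row=LF[19]=7
  step 17: row=7, L[7]='0', prepend. Next row=LF[7]=3
  step 18: row=3, L[3]='0', prepend. Next row=LF[3]=1
  step 19: row=1, L[1]='3', prepend. Next row=LF[1]=18
  step 20: row=18, L[18]='2', prepend. Next row=LF[18]=16
  step 21: row=16, L[16]='0', prepend. Next row=LF[16]=5
  step 22: row=5, L[5]='0', prepend. Next row=LF[5]=2
Reversed output: 002300030121203031203$

Answer: 002300030121203031203$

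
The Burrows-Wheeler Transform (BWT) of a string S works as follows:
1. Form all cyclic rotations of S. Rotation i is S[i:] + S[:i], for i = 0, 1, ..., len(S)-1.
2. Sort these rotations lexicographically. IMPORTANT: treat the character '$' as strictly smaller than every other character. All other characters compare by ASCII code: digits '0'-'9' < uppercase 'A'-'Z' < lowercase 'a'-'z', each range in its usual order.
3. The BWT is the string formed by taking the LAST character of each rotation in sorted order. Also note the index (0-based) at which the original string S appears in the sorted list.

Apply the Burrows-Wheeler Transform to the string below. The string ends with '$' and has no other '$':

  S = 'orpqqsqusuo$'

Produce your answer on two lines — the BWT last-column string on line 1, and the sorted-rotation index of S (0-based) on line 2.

Answer: ou$rpqsoqusq
2

Derivation:
All 12 rotations (rotation i = S[i:]+S[:i]):
  rot[0] = orpqqsqusuo$
  rot[1] = rpqqsqusuo$o
  rot[2] = pqqsqusuo$or
  rot[3] = qqsqusuo$orp
  rot[4] = qsqusuo$orpq
  rot[5] = squsuo$orpqq
  rot[6] = qusuo$orpqqs
  rot[7] = usuo$orpqqsq
  rot[8] = suo$orpqqsqu
  rot[9] = uo$orpqqsqus
  rot[10] = o$orpqqsqusu
  rot[11] = $orpqqsqusuo
Sorted (with $ < everything):
  sorted[0] = $orpqqsqusuo  (last char: 'o')
  sorted[1] = o$orpqqsqusu  (last char: 'u')
  sorted[2] = orpqqsqusuo$  (last char: '$')
  sorted[3] = pqqsqusuo$or  (last char: 'r')
  sorted[4] = qqsqusuo$orp  (last char: 'p')
  sorted[5] = qsqusuo$orpq  (last char: 'q')
  sorted[6] = qusuo$orpqqs  (last char: 's')
  sorted[7] = rpqqsqusuo$o  (last char: 'o')
  sorted[8] = squsuo$orpqq  (last char: 'q')
  sorted[9] = suo$orpqqsqu  (last char: 'u')
  sorted[10] = uo$orpqqsqus  (last char: 's')
  sorted[11] = usuo$orpqqsq  (last char: 'q')
Last column: ou$rpqsoqusq
Original string S is at sorted index 2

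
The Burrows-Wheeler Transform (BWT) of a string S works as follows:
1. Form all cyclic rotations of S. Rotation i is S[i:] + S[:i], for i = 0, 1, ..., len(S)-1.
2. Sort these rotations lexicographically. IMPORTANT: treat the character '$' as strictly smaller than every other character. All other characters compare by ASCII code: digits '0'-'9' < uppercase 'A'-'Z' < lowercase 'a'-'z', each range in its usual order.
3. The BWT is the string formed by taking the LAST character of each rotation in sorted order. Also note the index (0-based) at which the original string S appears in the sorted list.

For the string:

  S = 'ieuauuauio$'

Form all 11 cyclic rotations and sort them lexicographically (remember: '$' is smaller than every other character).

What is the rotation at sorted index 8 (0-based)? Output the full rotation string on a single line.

Answer: uauuauio$ie

Derivation:
All 11 rotations (rotation i = S[i:]+S[:i]):
  rot[0] = ieuauuauio$
  rot[1] = euauuauio$i
  rot[2] = uauuauio$ie
  rot[3] = auuauio$ieu
  rot[4] = uuauio$ieua
  rot[5] = uauio$ieuau
  rot[6] = auio$ieuauu
  rot[7] = uio$ieuauua
  rot[8] = io$ieuauuau
  rot[9] = o$ieuauuaui
  rot[10] = $ieuauuauio
Sorted (with $ < everything):
  sorted[0] = $ieuauuauio
  sorted[1] = auio$ieuauu
  sorted[2] = auuauio$ieu
  sorted[3] = euauuauio$i
  sorted[4] = ieuauuauio$
  sorted[5] = io$ieuauuau
  sorted[6] = o$ieuauuaui
  sorted[7] = uauio$ieuau
  sorted[8] = uauuauio$ie
  sorted[9] = uio$ieuauua
  sorted[10] = uuauio$ieua
sorted[8] = uauuauio$ie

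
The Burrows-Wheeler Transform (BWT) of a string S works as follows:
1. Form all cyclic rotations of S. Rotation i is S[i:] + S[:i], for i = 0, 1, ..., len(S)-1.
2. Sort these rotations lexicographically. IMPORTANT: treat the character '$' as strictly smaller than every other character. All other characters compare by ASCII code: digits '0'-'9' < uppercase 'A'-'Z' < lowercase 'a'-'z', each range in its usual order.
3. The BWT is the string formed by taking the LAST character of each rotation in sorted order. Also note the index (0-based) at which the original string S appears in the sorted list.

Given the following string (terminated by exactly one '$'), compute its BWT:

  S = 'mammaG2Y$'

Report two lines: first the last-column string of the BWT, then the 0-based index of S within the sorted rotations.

Answer: YGa2mmm$a
7

Derivation:
All 9 rotations (rotation i = S[i:]+S[:i]):
  rot[0] = mammaG2Y$
  rot[1] = ammaG2Y$m
  rot[2] = mmaG2Y$ma
  rot[3] = maG2Y$mam
  rot[4] = aG2Y$mamm
  rot[5] = G2Y$mamma
  rot[6] = 2Y$mammaG
  rot[7] = Y$mammaG2
  rot[8] = $mammaG2Y
Sorted (with $ < everything):
  sorted[0] = $mammaG2Y  (last char: 'Y')
  sorted[1] = 2Y$mammaG  (last char: 'G')
  sorted[2] = G2Y$mamma  (last char: 'a')
  sorted[3] = Y$mammaG2  (last char: '2')
  sorted[4] = aG2Y$mamm  (last char: 'm')
  sorted[5] = ammaG2Y$m  (last char: 'm')
  sorted[6] = maG2Y$mam  (last char: 'm')
  sorted[7] = mammaG2Y$  (last char: '$')
  sorted[8] = mmaG2Y$ma  (last char: 'a')
Last column: YGa2mmm$a
Original string S is at sorted index 7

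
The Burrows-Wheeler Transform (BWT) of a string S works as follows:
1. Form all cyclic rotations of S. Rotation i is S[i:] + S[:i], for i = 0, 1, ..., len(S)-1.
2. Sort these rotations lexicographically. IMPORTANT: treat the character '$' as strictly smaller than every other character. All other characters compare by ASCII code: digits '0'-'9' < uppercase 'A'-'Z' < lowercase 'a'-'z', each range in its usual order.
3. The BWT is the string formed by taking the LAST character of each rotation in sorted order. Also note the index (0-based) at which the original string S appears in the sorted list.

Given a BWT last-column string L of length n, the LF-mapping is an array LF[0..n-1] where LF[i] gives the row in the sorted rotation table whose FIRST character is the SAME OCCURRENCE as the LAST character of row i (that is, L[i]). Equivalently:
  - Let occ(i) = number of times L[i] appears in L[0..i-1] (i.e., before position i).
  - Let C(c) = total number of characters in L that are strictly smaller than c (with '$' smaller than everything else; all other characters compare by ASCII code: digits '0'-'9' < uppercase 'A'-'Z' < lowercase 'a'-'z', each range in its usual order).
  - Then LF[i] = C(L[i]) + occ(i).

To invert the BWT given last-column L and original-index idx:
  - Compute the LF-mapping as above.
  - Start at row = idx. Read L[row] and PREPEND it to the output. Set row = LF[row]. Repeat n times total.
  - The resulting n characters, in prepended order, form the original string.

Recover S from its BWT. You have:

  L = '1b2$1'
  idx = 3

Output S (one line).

LF mapping: 1 4 3 0 2
Walk LF starting at row 3, prepending L[row]:
  step 1: row=3, L[3]='$', prepend. Next row=LF[3]=0
  step 2: row=0, L[0]='1', prepend. Next row=LF[0]=1
  step 3: row=1, L[1]='b', prepend. Next row=LF[1]=4
  step 4: row=4, L[4]='1', prepend. Next row=LF[4]=2
  step 5: row=2, L[2]='2', prepend. Next row=LF[2]=3
Reversed output: 21b1$

Answer: 21b1$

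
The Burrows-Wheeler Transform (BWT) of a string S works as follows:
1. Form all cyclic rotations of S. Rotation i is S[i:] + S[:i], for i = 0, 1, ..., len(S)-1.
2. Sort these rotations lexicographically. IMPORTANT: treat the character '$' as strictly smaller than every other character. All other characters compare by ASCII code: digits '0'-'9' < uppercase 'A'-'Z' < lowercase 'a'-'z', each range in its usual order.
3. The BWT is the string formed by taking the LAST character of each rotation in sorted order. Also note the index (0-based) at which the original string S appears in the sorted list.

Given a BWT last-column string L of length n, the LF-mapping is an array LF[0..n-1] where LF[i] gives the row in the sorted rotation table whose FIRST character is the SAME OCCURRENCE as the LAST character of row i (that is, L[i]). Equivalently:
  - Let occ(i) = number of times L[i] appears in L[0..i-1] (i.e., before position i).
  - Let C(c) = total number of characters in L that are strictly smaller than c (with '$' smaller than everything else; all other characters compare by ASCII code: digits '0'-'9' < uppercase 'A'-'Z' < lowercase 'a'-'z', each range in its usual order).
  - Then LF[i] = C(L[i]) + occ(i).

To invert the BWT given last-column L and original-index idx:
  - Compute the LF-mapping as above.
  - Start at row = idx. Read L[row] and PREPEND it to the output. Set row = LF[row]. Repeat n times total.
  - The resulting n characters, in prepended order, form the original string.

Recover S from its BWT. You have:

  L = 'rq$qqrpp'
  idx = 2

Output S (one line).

LF mapping: 6 3 0 4 5 7 1 2
Walk LF starting at row 2, prepending L[row]:
  step 1: row=2, L[2]='$', prepend. Next row=LF[2]=0
  step 2: row=0, L[0]='r', prepend. Next row=LF[0]=6
  step 3: row=6, L[6]='p', prepend. Next row=LF[6]=1
  step 4: row=1, L[1]='q', prepend. Next row=LF[1]=3
  step 5: row=3, L[3]='q', prepend. Next row=LF[3]=4
  step 6: row=4, L[4]='q', prepend. Next row=LF[4]=5
  step 7: row=5, L[5]='r', prepend. Next row=LF[5]=7
  step 8: row=7, L[7]='p', prepend. Next row=LF[7]=2
Reversed output: prqqqpr$

Answer: prqqqpr$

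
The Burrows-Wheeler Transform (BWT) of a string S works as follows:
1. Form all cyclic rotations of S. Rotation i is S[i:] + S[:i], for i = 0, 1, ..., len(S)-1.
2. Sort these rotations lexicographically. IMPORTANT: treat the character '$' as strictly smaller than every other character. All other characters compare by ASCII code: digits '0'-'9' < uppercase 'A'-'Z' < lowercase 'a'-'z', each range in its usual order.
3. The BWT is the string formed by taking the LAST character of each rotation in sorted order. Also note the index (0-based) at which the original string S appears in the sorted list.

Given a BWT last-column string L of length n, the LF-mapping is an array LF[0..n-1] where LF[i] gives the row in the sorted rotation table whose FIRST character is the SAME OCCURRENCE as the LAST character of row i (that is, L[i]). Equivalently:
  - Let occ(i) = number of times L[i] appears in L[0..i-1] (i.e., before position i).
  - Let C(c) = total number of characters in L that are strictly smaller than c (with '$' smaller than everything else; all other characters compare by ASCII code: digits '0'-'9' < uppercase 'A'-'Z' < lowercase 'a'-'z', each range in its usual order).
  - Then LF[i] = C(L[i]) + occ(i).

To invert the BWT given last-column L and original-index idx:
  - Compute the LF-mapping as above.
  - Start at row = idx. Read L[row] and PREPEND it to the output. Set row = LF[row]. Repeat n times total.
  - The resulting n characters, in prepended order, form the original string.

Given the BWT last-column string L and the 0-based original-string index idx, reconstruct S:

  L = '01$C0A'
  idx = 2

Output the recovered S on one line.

Answer: 0AC10$

Derivation:
LF mapping: 1 3 0 5 2 4
Walk LF starting at row 2, prepending L[row]:
  step 1: row=2, L[2]='$', prepend. Next row=LF[2]=0
  step 2: row=0, L[0]='0', prepend. Next row=LF[0]=1
  step 3: row=1, L[1]='1', prepend. Next row=LF[1]=3
  step 4: row=3, L[3]='C', prepend. Next row=LF[3]=5
  step 5: row=5, L[5]='A', prepend. Next row=LF[5]=4
  step 6: row=4, L[4]='0', prepend. Next row=LF[4]=2
Reversed output: 0AC10$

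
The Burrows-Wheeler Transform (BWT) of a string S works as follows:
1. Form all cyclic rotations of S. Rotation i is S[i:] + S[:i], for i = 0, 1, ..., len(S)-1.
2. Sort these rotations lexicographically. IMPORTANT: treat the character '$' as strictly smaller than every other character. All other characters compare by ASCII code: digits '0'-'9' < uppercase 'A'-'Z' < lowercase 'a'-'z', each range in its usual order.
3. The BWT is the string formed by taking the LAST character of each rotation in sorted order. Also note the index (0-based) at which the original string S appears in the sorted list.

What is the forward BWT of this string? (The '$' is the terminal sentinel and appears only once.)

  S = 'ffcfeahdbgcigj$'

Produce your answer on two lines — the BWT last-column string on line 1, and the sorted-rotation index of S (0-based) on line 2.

All 15 rotations (rotation i = S[i:]+S[:i]):
  rot[0] = ffcfeahdbgcigj$
  rot[1] = fcfeahdbgcigj$f
  rot[2] = cfeahdbgcigj$ff
  rot[3] = feahdbgcigj$ffc
  rot[4] = eahdbgcigj$ffcf
  rot[5] = ahdbgcigj$ffcfe
  rot[6] = hdbgcigj$ffcfea
  rot[7] = dbgcigj$ffcfeah
  rot[8] = bgcigj$ffcfeahd
  rot[9] = gcigj$ffcfeahdb
  rot[10] = cigj$ffcfeahdbg
  rot[11] = igj$ffcfeahdbgc
  rot[12] = gj$ffcfeahdbgci
  rot[13] = j$ffcfeahdbgcig
  rot[14] = $ffcfeahdbgcigj
Sorted (with $ < everything):
  sorted[0] = $ffcfeahdbgcigj  (last char: 'j')
  sorted[1] = ahdbgcigj$ffcfe  (last char: 'e')
  sorted[2] = bgcigj$ffcfeahd  (last char: 'd')
  sorted[3] = cfeahdbgcigj$ff  (last char: 'f')
  sorted[4] = cigj$ffcfeahdbg  (last char: 'g')
  sorted[5] = dbgcigj$ffcfeah  (last char: 'h')
  sorted[6] = eahdbgcigj$ffcf  (last char: 'f')
  sorted[7] = fcfeahdbgcigj$f  (last char: 'f')
  sorted[8] = feahdbgcigj$ffc  (last char: 'c')
  sorted[9] = ffcfeahdbgcigj$  (last char: '$')
  sorted[10] = gcigj$ffcfeahdb  (last char: 'b')
  sorted[11] = gj$ffcfeahdbgci  (last char: 'i')
  sorted[12] = hdbgcigj$ffcfea  (last char: 'a')
  sorted[13] = igj$ffcfeahdbgc  (last char: 'c')
  sorted[14] = j$ffcfeahdbgcig  (last char: 'g')
Last column: jedfghffc$biacg
Original string S is at sorted index 9

Answer: jedfghffc$biacg
9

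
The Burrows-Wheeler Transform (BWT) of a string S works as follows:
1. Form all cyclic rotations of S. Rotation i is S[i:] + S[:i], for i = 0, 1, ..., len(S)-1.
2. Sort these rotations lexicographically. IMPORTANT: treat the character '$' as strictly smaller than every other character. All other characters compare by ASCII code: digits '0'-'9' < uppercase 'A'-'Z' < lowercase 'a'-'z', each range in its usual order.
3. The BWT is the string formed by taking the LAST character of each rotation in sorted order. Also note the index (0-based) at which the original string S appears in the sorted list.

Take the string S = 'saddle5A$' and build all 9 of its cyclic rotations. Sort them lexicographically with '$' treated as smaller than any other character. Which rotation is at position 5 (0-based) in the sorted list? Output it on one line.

All 9 rotations (rotation i = S[i:]+S[:i]):
  rot[0] = saddle5A$
  rot[1] = addle5A$s
  rot[2] = ddle5A$sa
  rot[3] = dle5A$sad
  rot[4] = le5A$sadd
  rot[5] = e5A$saddl
  rot[6] = 5A$saddle
  rot[7] = A$saddle5
  rot[8] = $saddle5A
Sorted (with $ < everything):
  sorted[0] = $saddle5A
  sorted[1] = 5A$saddle
  sorted[2] = A$saddle5
  sorted[3] = addle5A$s
  sorted[4] = ddle5A$sa
  sorted[5] = dle5A$sad
  sorted[6] = e5A$saddl
  sorted[7] = le5A$sadd
  sorted[8] = saddle5A$
sorted[5] = dle5A$sad

Answer: dle5A$sad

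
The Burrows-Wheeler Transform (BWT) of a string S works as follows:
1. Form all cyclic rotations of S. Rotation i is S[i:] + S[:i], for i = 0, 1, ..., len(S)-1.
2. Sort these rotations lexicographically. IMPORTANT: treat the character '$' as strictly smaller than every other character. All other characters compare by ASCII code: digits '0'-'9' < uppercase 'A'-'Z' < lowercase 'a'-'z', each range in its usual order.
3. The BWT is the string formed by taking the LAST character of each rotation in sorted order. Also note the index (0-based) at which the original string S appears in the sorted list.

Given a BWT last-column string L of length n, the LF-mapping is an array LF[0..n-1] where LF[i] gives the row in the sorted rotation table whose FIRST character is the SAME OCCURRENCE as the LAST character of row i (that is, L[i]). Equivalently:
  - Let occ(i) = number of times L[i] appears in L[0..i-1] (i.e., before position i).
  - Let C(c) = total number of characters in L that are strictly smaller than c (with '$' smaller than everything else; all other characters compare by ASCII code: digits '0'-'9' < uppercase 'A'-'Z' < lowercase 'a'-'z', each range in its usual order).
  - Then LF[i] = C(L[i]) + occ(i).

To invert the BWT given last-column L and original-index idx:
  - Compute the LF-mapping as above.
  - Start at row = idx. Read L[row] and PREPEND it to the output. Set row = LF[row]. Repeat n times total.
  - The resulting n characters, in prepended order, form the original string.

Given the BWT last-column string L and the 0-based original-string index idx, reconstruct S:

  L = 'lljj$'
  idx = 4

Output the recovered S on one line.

Answer: ljjl$

Derivation:
LF mapping: 3 4 1 2 0
Walk LF starting at row 4, prepending L[row]:
  step 1: row=4, L[4]='$', prepend. Next row=LF[4]=0
  step 2: row=0, L[0]='l', prepend. Next row=LF[0]=3
  step 3: row=3, L[3]='j', prepend. Next row=LF[3]=2
  step 4: row=2, L[2]='j', prepend. Next row=LF[2]=1
  step 5: row=1, L[1]='l', prepend. Next row=LF[1]=4
Reversed output: ljjl$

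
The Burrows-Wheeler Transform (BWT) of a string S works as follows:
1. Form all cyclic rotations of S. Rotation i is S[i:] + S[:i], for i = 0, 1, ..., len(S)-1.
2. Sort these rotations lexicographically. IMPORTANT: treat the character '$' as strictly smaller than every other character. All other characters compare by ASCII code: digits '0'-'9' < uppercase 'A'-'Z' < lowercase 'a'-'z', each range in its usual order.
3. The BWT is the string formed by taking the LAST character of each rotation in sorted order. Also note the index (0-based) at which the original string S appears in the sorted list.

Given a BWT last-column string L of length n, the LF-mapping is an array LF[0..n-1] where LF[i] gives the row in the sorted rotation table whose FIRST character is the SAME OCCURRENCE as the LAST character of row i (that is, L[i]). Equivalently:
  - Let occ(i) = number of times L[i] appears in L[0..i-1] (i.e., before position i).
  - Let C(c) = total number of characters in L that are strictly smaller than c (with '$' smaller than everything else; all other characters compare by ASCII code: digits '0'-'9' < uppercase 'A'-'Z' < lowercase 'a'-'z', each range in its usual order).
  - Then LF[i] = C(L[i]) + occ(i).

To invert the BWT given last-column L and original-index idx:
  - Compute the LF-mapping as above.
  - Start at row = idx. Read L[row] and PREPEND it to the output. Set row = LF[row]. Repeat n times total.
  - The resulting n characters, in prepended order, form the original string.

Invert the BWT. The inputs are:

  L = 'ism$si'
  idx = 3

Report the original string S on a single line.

LF mapping: 1 4 3 0 5 2
Walk LF starting at row 3, prepending L[row]:
  step 1: row=3, L[3]='$', prepend. Next row=LF[3]=0
  step 2: row=0, L[0]='i', prepend. Next row=LF[0]=1
  step 3: row=1, L[1]='s', prepend. Next row=LF[1]=4
  step 4: row=4, L[4]='s', prepend. Next row=LF[4]=5
  step 5: row=5, L[5]='i', prepend. Next row=LF[5]=2
  step 6: row=2, L[2]='m', prepend. Next row=LF[2]=3
Reversed output: missi$

Answer: missi$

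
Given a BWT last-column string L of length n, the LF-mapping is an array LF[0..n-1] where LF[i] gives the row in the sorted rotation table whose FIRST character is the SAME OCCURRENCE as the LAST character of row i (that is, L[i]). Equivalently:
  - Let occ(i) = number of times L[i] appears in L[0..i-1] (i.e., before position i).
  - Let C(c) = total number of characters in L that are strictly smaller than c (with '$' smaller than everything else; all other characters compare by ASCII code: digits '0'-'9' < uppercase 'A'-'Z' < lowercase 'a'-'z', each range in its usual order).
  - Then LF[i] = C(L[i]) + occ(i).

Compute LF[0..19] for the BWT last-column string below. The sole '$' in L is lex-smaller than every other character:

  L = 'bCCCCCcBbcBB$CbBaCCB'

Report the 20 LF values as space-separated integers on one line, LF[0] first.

Answer: 15 6 7 8 9 10 18 1 16 19 2 3 0 11 17 4 14 12 13 5

Derivation:
Char counts: '$':1, 'B':5, 'C':8, 'a':1, 'b':3, 'c':2
C (first-col start): C('$')=0, C('B')=1, C('C')=6, C('a')=14, C('b')=15, C('c')=18
L[0]='b': occ=0, LF[0]=C('b')+0=15+0=15
L[1]='C': occ=0, LF[1]=C('C')+0=6+0=6
L[2]='C': occ=1, LF[2]=C('C')+1=6+1=7
L[3]='C': occ=2, LF[3]=C('C')+2=6+2=8
L[4]='C': occ=3, LF[4]=C('C')+3=6+3=9
L[5]='C': occ=4, LF[5]=C('C')+4=6+4=10
L[6]='c': occ=0, LF[6]=C('c')+0=18+0=18
L[7]='B': occ=0, LF[7]=C('B')+0=1+0=1
L[8]='b': occ=1, LF[8]=C('b')+1=15+1=16
L[9]='c': occ=1, LF[9]=C('c')+1=18+1=19
L[10]='B': occ=1, LF[10]=C('B')+1=1+1=2
L[11]='B': occ=2, LF[11]=C('B')+2=1+2=3
L[12]='$': occ=0, LF[12]=C('$')+0=0+0=0
L[13]='C': occ=5, LF[13]=C('C')+5=6+5=11
L[14]='b': occ=2, LF[14]=C('b')+2=15+2=17
L[15]='B': occ=3, LF[15]=C('B')+3=1+3=4
L[16]='a': occ=0, LF[16]=C('a')+0=14+0=14
L[17]='C': occ=6, LF[17]=C('C')+6=6+6=12
L[18]='C': occ=7, LF[18]=C('C')+7=6+7=13
L[19]='B': occ=4, LF[19]=C('B')+4=1+4=5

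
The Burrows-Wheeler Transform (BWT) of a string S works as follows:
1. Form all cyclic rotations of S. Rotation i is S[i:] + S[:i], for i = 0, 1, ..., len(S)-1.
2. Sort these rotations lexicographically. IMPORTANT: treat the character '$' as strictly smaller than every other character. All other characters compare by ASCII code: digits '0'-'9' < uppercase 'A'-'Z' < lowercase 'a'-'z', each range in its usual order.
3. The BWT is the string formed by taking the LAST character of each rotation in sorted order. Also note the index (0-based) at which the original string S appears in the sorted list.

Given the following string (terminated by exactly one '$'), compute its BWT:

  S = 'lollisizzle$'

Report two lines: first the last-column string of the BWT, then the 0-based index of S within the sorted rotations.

Answer: ellszlo$lizi
7

Derivation:
All 12 rotations (rotation i = S[i:]+S[:i]):
  rot[0] = lollisizzle$
  rot[1] = ollisizzle$l
  rot[2] = llisizzle$lo
  rot[3] = lisizzle$lol
  rot[4] = isizzle$loll
  rot[5] = sizzle$lolli
  rot[6] = izzle$lollis
  rot[7] = zzle$lollisi
  rot[8] = zle$lollisiz
  rot[9] = le$lollisizz
  rot[10] = e$lollisizzl
  rot[11] = $lollisizzle
Sorted (with $ < everything):
  sorted[0] = $lollisizzle  (last char: 'e')
  sorted[1] = e$lollisizzl  (last char: 'l')
  sorted[2] = isizzle$loll  (last char: 'l')
  sorted[3] = izzle$lollis  (last char: 's')
  sorted[4] = le$lollisizz  (last char: 'z')
  sorted[5] = lisizzle$lol  (last char: 'l')
  sorted[6] = llisizzle$lo  (last char: 'o')
  sorted[7] = lollisizzle$  (last char: '$')
  sorted[8] = ollisizzle$l  (last char: 'l')
  sorted[9] = sizzle$lolli  (last char: 'i')
  sorted[10] = zle$lollisiz  (last char: 'z')
  sorted[11] = zzle$lollisi  (last char: 'i')
Last column: ellszlo$lizi
Original string S is at sorted index 7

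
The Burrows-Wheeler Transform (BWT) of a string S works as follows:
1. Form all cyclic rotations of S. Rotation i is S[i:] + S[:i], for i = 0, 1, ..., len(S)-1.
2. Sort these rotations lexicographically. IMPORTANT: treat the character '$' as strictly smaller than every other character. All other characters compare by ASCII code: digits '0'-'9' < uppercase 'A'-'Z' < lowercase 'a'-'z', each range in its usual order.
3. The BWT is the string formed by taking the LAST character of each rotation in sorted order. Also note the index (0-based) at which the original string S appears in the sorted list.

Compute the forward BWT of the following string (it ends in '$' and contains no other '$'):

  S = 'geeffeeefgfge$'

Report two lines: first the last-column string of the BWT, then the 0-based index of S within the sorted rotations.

All 14 rotations (rotation i = S[i:]+S[:i]):
  rot[0] = geeffeeefgfge$
  rot[1] = eeffeeefgfge$g
  rot[2] = effeeefgfge$ge
  rot[3] = ffeeefgfge$gee
  rot[4] = feeefgfge$geef
  rot[5] = eeefgfge$geeff
  rot[6] = eefgfge$geeffe
  rot[7] = efgfge$geeffee
  rot[8] = fgfge$geeffeee
  rot[9] = gfge$geeffeeef
  rot[10] = fge$geeffeeefg
  rot[11] = ge$geeffeeefgf
  rot[12] = e$geeffeeefgfg
  rot[13] = $geeffeeefgfge
Sorted (with $ < everything):
  sorted[0] = $geeffeeefgfge  (last char: 'e')
  sorted[1] = e$geeffeeefgfg  (last char: 'g')
  sorted[2] = eeefgfge$geeff  (last char: 'f')
  sorted[3] = eeffeeefgfge$g  (last char: 'g')
  sorted[4] = eefgfge$geeffe  (last char: 'e')
  sorted[5] = effeeefgfge$ge  (last char: 'e')
  sorted[6] = efgfge$geeffee  (last char: 'e')
  sorted[7] = feeefgfge$geef  (last char: 'f')
  sorted[8] = ffeeefgfge$gee  (last char: 'e')
  sorted[9] = fge$geeffeeefg  (last char: 'g')
  sorted[10] = fgfge$geeffeee  (last char: 'e')
  sorted[11] = ge$geeffeeefgf  (last char: 'f')
  sorted[12] = geeffeeefgfge$  (last char: '$')
  sorted[13] = gfge$geeffeeef  (last char: 'f')
Last column: egfgeeefegef$f
Original string S is at sorted index 12

Answer: egfgeeefegef$f
12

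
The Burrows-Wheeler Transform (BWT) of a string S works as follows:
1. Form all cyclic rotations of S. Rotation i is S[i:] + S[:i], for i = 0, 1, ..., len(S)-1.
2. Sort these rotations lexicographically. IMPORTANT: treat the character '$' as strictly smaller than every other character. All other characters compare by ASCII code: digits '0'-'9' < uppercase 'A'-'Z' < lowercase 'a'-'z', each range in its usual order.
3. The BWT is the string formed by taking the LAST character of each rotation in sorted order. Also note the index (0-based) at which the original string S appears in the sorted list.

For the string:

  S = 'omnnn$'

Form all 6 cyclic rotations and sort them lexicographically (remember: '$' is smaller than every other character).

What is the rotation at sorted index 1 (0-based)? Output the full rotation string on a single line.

Answer: mnnn$o

Derivation:
All 6 rotations (rotation i = S[i:]+S[:i]):
  rot[0] = omnnn$
  rot[1] = mnnn$o
  rot[2] = nnn$om
  rot[3] = nn$omn
  rot[4] = n$omnn
  rot[5] = $omnnn
Sorted (with $ < everything):
  sorted[0] = $omnnn
  sorted[1] = mnnn$o
  sorted[2] = n$omnn
  sorted[3] = nn$omn
  sorted[4] = nnn$om
  sorted[5] = omnnn$
sorted[1] = mnnn$o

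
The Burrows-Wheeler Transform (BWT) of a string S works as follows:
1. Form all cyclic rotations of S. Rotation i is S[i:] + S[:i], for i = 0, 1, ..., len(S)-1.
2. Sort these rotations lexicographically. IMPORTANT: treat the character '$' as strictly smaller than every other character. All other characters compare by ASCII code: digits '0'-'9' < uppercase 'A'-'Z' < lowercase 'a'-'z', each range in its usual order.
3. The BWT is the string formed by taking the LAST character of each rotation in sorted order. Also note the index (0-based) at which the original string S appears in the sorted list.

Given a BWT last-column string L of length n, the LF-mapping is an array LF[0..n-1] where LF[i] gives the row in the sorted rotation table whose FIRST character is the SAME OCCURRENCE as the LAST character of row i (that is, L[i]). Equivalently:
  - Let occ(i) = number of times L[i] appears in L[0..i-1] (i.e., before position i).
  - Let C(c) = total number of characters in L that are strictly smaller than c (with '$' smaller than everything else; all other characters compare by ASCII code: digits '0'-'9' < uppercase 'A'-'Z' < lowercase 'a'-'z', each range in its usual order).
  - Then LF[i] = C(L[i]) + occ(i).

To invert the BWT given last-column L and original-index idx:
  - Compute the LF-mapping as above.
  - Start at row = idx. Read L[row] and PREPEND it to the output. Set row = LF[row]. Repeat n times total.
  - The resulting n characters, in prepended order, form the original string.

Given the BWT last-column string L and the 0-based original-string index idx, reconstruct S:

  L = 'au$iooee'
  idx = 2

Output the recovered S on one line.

LF mapping: 1 7 0 4 5 6 2 3
Walk LF starting at row 2, prepending L[row]:
  step 1: row=2, L[2]='$', prepend. Next row=LF[2]=0
  step 2: row=0, L[0]='a', prepend. Next row=LF[0]=1
  step 3: row=1, L[1]='u', prepend. Next row=LF[1]=7
  step 4: row=7, L[7]='e', prepend. Next row=LF[7]=3
  step 5: row=3, L[3]='i', prepend. Next row=LF[3]=4
  step 6: row=4, L[4]='o', prepend. Next row=LF[4]=5
  step 7: row=5, L[5]='o', prepend. Next row=LF[5]=6
  step 8: row=6, L[6]='e', prepend. Next row=LF[6]=2
Reversed output: eooieua$

Answer: eooieua$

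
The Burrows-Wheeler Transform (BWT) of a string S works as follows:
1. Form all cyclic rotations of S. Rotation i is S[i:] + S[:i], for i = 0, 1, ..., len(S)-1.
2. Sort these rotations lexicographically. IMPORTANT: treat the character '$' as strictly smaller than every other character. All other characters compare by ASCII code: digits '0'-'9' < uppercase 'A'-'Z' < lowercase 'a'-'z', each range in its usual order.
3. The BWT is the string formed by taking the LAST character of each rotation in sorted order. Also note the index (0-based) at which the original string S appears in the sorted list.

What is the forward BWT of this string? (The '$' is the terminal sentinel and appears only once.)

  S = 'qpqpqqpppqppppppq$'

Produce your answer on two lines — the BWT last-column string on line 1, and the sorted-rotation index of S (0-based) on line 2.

Answer: qqpppqppppqqppq$pp
15

Derivation:
All 18 rotations (rotation i = S[i:]+S[:i]):
  rot[0] = qpqpqqpppqppppppq$
  rot[1] = pqpqqpppqppppppq$q
  rot[2] = qpqqpppqppppppq$qp
  rot[3] = pqqpppqppppppq$qpq
  rot[4] = qqpppqppppppq$qpqp
  rot[5] = qpppqppppppq$qpqpq
  rot[6] = pppqppppppq$qpqpqq
  rot[7] = ppqppppppq$qpqpqqp
  rot[8] = pqppppppq$qpqpqqpp
  rot[9] = qppppppq$qpqpqqppp
  rot[10] = ppppppq$qpqpqqpppq
  rot[11] = pppppq$qpqpqqpppqp
  rot[12] = ppppq$qpqpqqpppqpp
  rot[13] = pppq$qpqpqqpppqppp
  rot[14] = ppq$qpqpqqpppqpppp
  rot[15] = pq$qpqpqqpppqppppp
  rot[16] = q$qpqpqqpppqpppppp
  rot[17] = $qpqpqqpppqppppppq
Sorted (with $ < everything):
  sorted[0] = $qpqpqqpppqppppppq  (last char: 'q')
  sorted[1] = ppppppq$qpqpqqpppq  (last char: 'q')
  sorted[2] = pppppq$qpqpqqpppqp  (last char: 'p')
  sorted[3] = ppppq$qpqpqqpppqpp  (last char: 'p')
  sorted[4] = pppq$qpqpqqpppqppp  (last char: 'p')
  sorted[5] = pppqppppppq$qpqpqq  (last char: 'q')
  sorted[6] = ppq$qpqpqqpppqpppp  (last char: 'p')
  sorted[7] = ppqppppppq$qpqpqqp  (last char: 'p')
  sorted[8] = pq$qpqpqqpppqppppp  (last char: 'p')
  sorted[9] = pqppppppq$qpqpqqpp  (last char: 'p')
  sorted[10] = pqpqqpppqppppppq$q  (last char: 'q')
  sorted[11] = pqqpppqppppppq$qpq  (last char: 'q')
  sorted[12] = q$qpqpqqpppqpppppp  (last char: 'p')
  sorted[13] = qppppppq$qpqpqqppp  (last char: 'p')
  sorted[14] = qpppqppppppq$qpqpq  (last char: 'q')
  sorted[15] = qpqpqqpppqppppppq$  (last char: '$')
  sorted[16] = qpqqpppqppppppq$qp  (last char: 'p')
  sorted[17] = qqpppqppppppq$qpqp  (last char: 'p')
Last column: qqpppqppppqqppq$pp
Original string S is at sorted index 15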